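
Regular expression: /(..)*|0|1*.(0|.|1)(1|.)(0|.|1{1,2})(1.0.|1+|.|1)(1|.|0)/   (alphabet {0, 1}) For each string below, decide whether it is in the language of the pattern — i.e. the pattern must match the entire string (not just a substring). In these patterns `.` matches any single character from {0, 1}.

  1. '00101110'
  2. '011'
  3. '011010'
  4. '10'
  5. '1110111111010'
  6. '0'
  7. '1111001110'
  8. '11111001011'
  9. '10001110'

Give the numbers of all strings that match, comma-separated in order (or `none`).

1 → match
2 → no match
3 → match
4 → match
5 → match
6 → match
7 → match
8 → match
9 → match

1, 3, 4, 5, 6, 7, 8, 9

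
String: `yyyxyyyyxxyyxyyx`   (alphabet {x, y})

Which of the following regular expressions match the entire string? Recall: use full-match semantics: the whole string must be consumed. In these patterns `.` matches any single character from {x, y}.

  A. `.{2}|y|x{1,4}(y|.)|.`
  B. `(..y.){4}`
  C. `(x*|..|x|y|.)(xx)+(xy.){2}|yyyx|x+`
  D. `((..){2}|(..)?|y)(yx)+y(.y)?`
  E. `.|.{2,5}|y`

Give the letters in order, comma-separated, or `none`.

A → no match
B → match
C → no match
D → no match
E → no match

B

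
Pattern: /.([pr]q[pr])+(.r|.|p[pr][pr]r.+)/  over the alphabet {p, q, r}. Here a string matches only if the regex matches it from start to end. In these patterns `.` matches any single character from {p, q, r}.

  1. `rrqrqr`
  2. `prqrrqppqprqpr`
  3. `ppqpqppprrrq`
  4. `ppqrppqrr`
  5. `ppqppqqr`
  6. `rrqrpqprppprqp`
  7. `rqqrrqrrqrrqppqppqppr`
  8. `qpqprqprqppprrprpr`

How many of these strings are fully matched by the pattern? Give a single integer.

3

1. `rrqrqr` → match
2 → match
3. `ppqpqppprrrq` → no match
4. `ppqrppqrr` → no match
5. `ppqppqqr` → no match
6 → no match
7 → no match
8 → match
Total matched: 3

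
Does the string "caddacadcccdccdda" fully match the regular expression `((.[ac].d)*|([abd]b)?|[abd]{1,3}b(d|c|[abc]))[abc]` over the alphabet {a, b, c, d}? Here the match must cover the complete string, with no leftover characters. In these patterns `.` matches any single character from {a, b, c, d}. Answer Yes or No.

Yes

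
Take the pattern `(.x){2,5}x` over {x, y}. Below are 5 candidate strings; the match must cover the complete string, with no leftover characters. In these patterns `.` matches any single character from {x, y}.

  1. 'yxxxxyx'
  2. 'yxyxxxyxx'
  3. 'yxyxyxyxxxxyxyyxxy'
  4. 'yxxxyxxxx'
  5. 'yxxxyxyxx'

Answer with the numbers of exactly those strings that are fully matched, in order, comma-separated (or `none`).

1 → no match — must end with 'xx'
2 → match
3 → no match — must end with 'xx'
4 → match
5 → match

2, 4, 5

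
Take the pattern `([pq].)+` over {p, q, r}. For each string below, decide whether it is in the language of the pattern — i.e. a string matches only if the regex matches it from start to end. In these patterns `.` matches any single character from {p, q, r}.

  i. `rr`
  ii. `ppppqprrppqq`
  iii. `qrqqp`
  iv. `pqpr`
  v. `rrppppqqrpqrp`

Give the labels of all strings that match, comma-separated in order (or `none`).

iv

i. `rr` → no match
ii. `ppppqprrppqq` → no match
iii. `qrqqp` → no match
iv. `pqpr` → match
v → no match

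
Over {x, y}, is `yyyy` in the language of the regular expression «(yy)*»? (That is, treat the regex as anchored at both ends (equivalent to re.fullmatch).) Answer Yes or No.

Yes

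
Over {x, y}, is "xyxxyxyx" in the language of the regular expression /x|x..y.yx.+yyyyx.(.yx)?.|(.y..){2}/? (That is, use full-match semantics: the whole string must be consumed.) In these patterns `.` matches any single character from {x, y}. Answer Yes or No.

No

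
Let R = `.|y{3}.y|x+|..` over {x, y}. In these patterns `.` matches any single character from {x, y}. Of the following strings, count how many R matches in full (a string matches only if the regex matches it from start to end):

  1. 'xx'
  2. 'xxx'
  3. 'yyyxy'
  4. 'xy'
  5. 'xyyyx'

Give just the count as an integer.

4

1 → match
2 → match
3 → match
4 → match
5 → no match
Total matched: 4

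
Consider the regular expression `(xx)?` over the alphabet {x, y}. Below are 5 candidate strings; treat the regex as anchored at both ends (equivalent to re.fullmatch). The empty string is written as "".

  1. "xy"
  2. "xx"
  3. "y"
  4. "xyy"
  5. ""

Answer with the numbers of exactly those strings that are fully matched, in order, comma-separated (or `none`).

1 → no match
2 → match
3 → no match
4 → no match
5 → match

2, 5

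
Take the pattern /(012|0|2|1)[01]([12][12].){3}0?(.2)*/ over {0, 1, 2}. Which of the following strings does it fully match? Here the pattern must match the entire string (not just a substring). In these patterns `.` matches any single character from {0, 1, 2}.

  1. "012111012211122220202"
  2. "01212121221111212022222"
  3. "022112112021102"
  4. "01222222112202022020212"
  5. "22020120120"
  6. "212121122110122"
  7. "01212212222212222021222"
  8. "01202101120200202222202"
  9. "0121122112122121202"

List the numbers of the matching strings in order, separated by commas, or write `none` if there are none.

1 → match
2 → match
3 → no match
4 → no match
5 → no match
6 → no match
7 → match
8 → no match
9 → match

1, 2, 7, 9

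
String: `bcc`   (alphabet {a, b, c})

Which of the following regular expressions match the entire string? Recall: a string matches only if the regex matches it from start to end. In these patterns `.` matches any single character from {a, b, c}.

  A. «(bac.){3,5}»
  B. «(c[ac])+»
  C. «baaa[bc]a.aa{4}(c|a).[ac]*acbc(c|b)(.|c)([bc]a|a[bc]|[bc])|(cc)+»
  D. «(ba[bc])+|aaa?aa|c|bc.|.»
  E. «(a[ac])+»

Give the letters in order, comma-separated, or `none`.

A → no match — must start with `bac`
B → no match — must start with `c`
C → no match
D → match
E → no match — must start with `a`

D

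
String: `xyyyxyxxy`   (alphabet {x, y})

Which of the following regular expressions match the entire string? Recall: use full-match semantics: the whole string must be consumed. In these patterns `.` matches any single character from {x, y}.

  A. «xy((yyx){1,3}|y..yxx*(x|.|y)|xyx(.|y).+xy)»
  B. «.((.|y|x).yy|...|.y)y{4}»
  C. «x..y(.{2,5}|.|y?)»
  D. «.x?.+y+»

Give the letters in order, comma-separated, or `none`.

A → match
B → no match
C → match
D → match

A, C, D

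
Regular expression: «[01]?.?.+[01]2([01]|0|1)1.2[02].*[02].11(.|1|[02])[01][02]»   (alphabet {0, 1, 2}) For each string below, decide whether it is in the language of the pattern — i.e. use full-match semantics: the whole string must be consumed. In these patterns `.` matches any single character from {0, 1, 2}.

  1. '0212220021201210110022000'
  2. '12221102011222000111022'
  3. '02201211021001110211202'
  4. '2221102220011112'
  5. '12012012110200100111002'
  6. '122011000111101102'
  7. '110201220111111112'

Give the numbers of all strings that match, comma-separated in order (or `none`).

5

1 → no match
2 → no match
3 → no match
4 → no match
5 → match
6 → no match
7 → no match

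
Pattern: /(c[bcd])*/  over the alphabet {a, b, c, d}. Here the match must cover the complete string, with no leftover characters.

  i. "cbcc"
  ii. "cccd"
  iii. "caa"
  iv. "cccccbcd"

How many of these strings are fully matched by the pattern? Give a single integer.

3

i → match
ii → match
iii → no match
iv → match
Total matched: 3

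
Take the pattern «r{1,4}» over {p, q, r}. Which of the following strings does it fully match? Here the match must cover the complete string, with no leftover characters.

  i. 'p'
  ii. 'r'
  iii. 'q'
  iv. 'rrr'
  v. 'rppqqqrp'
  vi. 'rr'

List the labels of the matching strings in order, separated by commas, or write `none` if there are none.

i → no match — must start with 'r'
ii → match
iii → no match — must start with 'r'
iv → match
v → no match — must end with 'r'
vi → match

ii, iv, vi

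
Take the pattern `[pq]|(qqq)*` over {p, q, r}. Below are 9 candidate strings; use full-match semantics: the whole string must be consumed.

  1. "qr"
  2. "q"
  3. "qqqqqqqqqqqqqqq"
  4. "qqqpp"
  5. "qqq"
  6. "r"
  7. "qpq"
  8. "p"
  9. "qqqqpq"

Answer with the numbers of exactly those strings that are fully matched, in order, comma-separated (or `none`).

1 → no match
2 → match
3 → match
4 → no match
5 → match
6 → no match
7 → no match
8 → match
9 → no match

2, 3, 5, 8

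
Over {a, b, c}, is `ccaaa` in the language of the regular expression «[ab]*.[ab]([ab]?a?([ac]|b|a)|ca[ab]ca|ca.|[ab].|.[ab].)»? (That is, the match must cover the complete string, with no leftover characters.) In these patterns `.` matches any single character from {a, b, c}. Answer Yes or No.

No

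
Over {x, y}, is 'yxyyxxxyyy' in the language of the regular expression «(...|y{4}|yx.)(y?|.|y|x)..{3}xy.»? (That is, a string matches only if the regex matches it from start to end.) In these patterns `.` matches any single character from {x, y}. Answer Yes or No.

No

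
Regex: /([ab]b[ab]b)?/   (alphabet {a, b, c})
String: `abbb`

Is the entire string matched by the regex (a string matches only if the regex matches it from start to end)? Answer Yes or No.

Yes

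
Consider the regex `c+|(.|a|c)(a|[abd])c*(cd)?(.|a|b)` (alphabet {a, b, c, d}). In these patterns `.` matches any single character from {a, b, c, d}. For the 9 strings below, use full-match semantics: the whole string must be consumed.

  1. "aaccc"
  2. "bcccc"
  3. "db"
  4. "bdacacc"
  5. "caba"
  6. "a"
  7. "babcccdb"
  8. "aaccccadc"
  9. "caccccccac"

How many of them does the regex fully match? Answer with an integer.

1 → match
2 → no match
3 → no match
4 → no match
5 → no match
6 → no match
7 → no match
8 → no match
9 → no match
Total matched: 1

1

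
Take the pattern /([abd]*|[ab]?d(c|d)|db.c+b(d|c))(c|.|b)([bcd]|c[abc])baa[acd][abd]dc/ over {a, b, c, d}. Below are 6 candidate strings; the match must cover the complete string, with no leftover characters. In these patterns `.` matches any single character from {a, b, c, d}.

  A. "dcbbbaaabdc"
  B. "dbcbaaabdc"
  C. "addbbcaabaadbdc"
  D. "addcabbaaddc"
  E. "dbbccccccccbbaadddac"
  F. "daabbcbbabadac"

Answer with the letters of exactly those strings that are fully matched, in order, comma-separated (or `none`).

A, B

A → match
B → match
C → no match
D → no match
E → no match — must end with "dc"
F → no match — must end with "dc"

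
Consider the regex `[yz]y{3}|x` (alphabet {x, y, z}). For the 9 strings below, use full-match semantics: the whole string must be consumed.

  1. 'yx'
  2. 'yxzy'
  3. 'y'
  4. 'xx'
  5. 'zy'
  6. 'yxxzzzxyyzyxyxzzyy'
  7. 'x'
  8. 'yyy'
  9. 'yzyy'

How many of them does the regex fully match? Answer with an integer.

1 → no match
2 → no match
3 → no match
4 → no match
5 → no match
6 → no match
7 → match
8 → no match
9 → no match
Total matched: 1

1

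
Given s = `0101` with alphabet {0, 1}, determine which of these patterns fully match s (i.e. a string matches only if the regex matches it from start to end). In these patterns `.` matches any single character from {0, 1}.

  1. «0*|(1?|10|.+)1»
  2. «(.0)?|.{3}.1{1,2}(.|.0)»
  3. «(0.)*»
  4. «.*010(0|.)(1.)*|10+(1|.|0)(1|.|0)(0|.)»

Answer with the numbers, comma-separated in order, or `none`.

1, 3, 4

1 → match
2 → no match
3 → match
4 → match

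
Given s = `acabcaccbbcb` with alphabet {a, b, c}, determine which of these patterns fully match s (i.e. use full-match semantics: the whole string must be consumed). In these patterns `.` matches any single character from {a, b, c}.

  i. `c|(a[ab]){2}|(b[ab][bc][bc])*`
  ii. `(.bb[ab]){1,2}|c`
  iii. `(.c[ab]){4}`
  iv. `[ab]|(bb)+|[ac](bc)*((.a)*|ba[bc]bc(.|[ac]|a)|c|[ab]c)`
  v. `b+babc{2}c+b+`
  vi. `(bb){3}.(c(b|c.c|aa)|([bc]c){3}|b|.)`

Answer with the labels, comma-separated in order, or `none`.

i → no match
ii → no match
iii → match
iv → no match
v → no match — must start with `b`
vi → no match — must start with `bb`

iii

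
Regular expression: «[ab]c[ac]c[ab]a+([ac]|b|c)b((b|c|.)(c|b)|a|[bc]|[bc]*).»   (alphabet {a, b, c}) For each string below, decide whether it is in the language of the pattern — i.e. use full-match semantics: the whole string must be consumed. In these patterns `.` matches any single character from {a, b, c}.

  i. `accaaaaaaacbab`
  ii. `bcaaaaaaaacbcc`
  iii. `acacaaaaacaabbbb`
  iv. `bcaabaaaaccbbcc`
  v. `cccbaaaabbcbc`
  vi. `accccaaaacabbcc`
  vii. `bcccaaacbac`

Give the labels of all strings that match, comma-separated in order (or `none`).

vii

i → no match
ii → no match
iii → no match
iv → no match
v → no match
vi → no match
vii → match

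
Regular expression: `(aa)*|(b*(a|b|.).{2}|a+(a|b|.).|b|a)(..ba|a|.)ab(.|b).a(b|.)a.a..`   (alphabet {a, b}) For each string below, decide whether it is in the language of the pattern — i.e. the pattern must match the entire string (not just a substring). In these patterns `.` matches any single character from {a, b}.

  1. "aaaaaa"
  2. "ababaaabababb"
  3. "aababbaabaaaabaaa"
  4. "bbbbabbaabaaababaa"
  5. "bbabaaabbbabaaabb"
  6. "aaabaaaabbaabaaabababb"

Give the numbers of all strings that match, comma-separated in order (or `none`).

1, 2, 5

1 → match
2 → match
3 → no match
4 → no match
5 → match
6 → no match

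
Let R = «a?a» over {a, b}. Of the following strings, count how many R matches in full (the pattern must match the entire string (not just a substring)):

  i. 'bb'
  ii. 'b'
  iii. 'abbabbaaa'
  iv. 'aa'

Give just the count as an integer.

i. 'bb' → no match — must end with 'a'
ii. 'b' → no match — must end with 'a'
iii. 'abbabbaaa' → no match
iv. 'aa' → match
Total matched: 1

1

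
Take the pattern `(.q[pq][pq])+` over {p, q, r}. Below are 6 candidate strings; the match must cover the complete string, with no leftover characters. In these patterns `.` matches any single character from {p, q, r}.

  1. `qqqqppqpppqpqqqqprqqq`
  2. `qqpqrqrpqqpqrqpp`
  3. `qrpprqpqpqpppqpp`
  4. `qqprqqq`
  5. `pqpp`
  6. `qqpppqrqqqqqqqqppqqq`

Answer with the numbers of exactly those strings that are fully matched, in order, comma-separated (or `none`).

1 → no match
2 → no match
3 → no match
4 → no match
5 → match
6 → no match

5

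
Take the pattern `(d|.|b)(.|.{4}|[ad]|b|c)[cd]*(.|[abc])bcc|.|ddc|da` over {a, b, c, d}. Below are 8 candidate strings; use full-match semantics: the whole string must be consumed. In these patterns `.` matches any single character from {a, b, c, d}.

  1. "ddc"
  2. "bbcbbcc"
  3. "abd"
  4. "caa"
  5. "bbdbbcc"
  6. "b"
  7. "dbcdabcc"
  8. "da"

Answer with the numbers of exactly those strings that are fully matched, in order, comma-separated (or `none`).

1, 2, 5, 6, 7, 8

1. "ddc" → match
2. "bbcbbcc" → match
3. "abd" → no match
4. "caa" → no match
5. "bbdbbcc" → match
6. "b" → match
7. "dbcdabcc" → match
8. "da" → match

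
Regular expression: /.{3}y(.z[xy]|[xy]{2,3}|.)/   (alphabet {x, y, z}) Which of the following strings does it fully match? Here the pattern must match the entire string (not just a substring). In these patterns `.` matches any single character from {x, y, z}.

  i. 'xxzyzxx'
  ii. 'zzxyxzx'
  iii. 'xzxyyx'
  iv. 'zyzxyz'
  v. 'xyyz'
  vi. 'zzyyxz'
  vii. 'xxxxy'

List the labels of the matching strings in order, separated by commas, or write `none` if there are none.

ii, iii

i. 'xxzyzxx' → no match
ii. 'zzxyxzx' → match
iii. 'xzxyyx' → match
iv. 'zyzxyz' → no match
v. 'xyyz' → no match
vi. 'zzyyxz' → no match
vii. 'xxxxy' → no match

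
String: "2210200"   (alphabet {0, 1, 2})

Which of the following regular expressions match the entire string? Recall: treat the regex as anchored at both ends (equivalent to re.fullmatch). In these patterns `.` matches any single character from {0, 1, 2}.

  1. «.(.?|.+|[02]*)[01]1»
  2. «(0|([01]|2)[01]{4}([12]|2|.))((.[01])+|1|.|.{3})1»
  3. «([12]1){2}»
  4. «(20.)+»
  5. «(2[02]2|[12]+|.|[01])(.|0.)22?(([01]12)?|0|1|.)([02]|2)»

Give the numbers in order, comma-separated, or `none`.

1 → no match — must end with "1"
2 → no match — must end with "1"
3 → no match — must end with "1"
4 → no match — must start with "20"
5 → match

5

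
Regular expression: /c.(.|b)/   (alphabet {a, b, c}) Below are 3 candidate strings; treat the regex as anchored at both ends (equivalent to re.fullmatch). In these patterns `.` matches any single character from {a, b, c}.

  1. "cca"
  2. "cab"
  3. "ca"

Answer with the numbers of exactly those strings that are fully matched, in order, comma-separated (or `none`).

1, 2

1 → match
2 → match
3 → no match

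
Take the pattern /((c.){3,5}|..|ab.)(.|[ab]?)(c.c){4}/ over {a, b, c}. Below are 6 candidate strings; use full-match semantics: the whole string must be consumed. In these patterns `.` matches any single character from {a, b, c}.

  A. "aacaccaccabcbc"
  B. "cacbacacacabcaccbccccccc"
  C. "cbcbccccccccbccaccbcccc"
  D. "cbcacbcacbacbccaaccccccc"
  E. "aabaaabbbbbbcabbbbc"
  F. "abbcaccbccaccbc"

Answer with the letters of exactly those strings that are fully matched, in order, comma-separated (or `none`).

C, F

A → no match
B → no match
C → match
D → no match
E → no match
F → match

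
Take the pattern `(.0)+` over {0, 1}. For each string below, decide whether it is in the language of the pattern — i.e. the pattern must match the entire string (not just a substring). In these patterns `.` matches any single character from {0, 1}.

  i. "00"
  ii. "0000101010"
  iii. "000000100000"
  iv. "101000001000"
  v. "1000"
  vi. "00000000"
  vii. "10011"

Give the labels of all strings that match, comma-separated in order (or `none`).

i, ii, iii, iv, v, vi

i → match
ii → match
iii → match
iv → match
v → match
vi → match
vii → no match — must end with "0"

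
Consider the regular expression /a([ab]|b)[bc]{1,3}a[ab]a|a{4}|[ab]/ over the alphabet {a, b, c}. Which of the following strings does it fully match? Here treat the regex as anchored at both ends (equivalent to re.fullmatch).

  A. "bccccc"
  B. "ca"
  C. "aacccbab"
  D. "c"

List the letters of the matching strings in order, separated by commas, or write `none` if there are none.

none

A → no match
B → no match
C → no match
D → no match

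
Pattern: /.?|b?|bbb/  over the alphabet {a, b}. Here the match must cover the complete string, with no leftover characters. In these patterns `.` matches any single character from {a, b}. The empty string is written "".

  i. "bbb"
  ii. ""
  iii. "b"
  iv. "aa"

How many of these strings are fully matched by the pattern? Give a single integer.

i → match
ii → match
iii → match
iv → no match
Total matched: 3

3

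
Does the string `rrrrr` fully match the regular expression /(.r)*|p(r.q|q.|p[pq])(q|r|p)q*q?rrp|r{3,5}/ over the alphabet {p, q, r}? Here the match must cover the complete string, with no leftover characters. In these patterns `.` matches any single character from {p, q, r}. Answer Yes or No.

Yes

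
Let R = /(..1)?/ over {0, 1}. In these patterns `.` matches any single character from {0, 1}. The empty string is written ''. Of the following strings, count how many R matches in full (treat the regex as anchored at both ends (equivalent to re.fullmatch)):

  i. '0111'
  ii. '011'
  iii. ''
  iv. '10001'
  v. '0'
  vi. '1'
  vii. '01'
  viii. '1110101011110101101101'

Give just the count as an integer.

2

i → no match
ii → match
iii → match
iv → no match
v → no match
vi → no match
vii → no match
viii → no match
Total matched: 2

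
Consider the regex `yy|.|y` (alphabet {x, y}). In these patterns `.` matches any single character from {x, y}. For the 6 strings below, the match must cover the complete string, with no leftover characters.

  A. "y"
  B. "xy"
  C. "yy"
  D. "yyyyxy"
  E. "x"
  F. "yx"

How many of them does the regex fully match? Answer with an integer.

A → match
B → no match
C → match
D → no match
E → match
F → no match
Total matched: 3

3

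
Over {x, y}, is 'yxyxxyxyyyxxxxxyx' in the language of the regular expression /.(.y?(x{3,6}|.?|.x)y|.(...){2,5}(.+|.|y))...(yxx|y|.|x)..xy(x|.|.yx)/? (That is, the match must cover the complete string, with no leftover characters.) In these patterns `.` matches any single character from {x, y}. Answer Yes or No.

Yes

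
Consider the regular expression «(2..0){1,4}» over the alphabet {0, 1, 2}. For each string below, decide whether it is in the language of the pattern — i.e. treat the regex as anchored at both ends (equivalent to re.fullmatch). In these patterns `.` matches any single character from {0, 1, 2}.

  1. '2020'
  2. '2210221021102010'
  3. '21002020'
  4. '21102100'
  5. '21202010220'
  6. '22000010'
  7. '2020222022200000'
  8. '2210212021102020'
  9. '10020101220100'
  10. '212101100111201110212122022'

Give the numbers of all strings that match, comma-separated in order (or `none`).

1 → match
2 → match
3 → match
4 → match
5 → no match
6 → no match
7 → no match
8 → match
9 → no match — must start with '2'
10 → no match — must end with '0'

1, 2, 3, 4, 8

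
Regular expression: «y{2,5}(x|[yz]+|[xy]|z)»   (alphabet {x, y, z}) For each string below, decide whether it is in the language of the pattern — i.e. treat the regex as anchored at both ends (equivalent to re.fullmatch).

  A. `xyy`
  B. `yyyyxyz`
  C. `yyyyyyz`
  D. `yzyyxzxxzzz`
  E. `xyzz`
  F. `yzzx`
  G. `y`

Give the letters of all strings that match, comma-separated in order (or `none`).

C

A → no match — must start with `y`
B → no match
C → match
D → no match
E → no match — must start with `y`
F → no match
G → no match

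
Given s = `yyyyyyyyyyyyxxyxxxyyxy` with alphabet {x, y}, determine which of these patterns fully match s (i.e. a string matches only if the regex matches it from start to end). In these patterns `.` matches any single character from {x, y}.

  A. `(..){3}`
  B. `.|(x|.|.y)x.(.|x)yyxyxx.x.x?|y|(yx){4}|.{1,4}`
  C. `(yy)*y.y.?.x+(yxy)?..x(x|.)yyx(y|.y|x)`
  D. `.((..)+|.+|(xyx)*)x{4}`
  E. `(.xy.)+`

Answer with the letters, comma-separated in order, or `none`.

A → no match
B → no match
C → match
D → no match — must end with `x`
E → no match

C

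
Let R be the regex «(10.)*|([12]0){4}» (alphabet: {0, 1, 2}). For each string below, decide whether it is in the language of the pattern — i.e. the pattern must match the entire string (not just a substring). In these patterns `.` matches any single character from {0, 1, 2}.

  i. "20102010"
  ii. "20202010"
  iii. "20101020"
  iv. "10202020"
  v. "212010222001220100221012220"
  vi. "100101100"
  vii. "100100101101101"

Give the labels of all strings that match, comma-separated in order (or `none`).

i → match
ii → match
iii → match
iv → match
v → no match
vi → match
vii → match

i, ii, iii, iv, vi, vii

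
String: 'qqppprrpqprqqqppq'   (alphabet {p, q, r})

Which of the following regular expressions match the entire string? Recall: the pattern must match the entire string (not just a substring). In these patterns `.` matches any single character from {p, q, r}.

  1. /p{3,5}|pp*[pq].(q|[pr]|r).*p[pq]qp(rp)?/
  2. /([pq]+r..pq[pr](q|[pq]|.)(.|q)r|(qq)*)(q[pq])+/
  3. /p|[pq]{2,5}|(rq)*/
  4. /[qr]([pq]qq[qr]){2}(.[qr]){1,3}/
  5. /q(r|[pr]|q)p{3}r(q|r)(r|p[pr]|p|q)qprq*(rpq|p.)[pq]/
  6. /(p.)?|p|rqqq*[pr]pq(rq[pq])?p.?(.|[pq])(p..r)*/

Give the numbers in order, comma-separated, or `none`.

1 → no match — must start with 'p'
2 → no match
3 → no match
4 → no match
5 → match
6 → no match

5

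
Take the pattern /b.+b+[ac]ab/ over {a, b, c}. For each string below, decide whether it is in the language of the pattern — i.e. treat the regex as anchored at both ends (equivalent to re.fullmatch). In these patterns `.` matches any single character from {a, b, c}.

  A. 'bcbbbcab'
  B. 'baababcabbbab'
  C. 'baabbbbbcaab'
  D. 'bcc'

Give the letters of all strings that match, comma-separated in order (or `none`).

A. 'bcbbbcab' → match
B → no match
C. 'baabbbbbcaab' → no match
D. 'bcc' → no match — must end with 'ab'

A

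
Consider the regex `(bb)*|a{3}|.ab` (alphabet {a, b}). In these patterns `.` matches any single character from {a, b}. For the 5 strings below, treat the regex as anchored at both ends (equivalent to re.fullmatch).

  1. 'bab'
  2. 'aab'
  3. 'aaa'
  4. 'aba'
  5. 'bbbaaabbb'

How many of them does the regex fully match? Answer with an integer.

1 → match
2 → match
3 → match
4 → no match
5 → no match
Total matched: 3

3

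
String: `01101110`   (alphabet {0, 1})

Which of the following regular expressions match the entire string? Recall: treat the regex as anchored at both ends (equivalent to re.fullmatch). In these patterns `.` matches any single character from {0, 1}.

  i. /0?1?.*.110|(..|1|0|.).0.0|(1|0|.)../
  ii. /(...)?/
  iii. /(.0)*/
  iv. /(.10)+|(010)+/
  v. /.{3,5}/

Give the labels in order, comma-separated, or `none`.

i → match
ii → no match
iii → no match
iv → no match
v → no match

i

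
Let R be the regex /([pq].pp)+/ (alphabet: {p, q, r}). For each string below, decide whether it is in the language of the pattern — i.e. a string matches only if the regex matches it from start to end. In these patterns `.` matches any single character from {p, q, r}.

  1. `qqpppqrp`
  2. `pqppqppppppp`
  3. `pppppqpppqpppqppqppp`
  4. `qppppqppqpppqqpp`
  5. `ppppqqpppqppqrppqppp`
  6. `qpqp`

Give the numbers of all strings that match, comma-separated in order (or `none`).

1 → no match — must end with `pp`
2 → match
3 → match
4 → match
5 → match
6 → no match — must end with `pp`

2, 3, 4, 5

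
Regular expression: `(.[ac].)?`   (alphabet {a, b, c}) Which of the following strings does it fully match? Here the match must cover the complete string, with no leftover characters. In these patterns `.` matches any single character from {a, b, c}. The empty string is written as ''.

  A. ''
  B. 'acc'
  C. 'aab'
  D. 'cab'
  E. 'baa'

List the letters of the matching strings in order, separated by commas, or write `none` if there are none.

A, B, C, D, E

A → match
B → match
C → match
D → match
E → match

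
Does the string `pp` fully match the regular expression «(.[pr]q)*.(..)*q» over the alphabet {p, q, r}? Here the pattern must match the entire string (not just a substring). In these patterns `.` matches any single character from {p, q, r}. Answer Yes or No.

No

Every match must end with `q`, but `pp` does not.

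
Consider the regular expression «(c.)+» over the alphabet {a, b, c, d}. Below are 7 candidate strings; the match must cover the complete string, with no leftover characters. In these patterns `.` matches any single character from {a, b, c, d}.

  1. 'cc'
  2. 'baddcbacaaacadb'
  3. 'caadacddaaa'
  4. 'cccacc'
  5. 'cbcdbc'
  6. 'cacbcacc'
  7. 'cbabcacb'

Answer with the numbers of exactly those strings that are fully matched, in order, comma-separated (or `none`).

1. 'cc' → match
2 → no match — must start with 'c'
3. 'caadacddaaa' → no match
4. 'cccacc' → match
5. 'cbcdbc' → no match
6. 'cacbcacc' → match
7. 'cbabcacb' → no match

1, 4, 6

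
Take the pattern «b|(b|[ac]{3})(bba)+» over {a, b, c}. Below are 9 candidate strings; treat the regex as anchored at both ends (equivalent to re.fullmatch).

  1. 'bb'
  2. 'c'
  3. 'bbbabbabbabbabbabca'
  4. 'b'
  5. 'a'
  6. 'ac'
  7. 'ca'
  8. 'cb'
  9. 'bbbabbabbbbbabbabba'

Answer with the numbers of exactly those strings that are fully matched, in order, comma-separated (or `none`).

4

1 → no match
2 → no match
3 → no match
4 → match
5 → no match
6 → no match
7 → no match
8 → no match
9 → no match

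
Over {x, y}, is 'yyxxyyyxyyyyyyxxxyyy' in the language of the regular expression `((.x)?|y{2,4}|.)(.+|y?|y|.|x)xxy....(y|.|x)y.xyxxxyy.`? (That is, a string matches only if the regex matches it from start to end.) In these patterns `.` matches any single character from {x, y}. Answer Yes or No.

No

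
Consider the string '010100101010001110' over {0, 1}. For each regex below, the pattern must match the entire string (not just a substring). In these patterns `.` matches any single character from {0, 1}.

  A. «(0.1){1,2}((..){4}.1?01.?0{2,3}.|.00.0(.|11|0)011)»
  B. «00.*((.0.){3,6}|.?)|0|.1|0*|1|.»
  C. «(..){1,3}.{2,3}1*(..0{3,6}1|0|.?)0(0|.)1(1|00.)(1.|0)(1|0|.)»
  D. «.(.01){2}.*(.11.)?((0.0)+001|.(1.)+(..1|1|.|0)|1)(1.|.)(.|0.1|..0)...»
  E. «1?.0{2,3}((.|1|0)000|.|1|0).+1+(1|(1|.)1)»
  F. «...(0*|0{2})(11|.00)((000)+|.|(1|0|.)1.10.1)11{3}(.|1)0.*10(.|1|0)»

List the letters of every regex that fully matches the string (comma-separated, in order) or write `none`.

D

A → no match
B → no match
C → no match
D → match
E → no match — must end with '1'
F → no match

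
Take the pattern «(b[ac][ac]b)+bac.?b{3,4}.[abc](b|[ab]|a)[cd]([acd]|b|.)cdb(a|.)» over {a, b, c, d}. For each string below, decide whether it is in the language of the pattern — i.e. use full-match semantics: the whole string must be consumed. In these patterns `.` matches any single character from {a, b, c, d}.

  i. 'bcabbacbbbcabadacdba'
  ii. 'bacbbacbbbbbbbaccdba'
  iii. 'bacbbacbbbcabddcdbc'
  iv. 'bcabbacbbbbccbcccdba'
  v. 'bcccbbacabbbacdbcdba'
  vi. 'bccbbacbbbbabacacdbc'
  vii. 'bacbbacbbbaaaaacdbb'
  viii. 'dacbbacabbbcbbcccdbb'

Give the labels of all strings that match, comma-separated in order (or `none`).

iii, iv, vi

i → no match
ii → no match
iii → match
iv → match
v → no match
vi → match
vii → no match
viii → no match — must start with 'b'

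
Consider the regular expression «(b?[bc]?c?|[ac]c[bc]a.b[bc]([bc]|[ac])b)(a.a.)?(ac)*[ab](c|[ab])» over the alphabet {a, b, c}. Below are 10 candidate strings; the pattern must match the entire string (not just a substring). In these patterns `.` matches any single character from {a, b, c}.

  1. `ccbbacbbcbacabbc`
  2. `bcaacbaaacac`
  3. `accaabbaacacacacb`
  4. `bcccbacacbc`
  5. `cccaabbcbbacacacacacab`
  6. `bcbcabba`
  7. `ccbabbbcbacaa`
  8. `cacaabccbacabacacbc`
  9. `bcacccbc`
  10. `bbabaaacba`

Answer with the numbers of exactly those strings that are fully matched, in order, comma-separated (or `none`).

1 → no match
2 → no match
3 → no match
4 → no match
5 → no match
6 → no match
7 → match
8 → no match
9 → no match
10 → match

7, 10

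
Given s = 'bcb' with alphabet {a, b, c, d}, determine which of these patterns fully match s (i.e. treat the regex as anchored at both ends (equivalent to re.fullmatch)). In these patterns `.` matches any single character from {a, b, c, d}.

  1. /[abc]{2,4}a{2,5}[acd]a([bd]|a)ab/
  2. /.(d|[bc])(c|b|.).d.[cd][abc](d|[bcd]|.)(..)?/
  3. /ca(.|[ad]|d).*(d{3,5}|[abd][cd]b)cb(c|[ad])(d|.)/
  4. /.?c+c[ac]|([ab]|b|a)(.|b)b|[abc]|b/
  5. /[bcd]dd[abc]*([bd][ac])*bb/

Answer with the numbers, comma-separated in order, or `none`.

1 → no match — must end with 'ab'
2 → no match
3 → no match — must start with 'ca'
4 → match
5 → no match — must end with 'bb'

4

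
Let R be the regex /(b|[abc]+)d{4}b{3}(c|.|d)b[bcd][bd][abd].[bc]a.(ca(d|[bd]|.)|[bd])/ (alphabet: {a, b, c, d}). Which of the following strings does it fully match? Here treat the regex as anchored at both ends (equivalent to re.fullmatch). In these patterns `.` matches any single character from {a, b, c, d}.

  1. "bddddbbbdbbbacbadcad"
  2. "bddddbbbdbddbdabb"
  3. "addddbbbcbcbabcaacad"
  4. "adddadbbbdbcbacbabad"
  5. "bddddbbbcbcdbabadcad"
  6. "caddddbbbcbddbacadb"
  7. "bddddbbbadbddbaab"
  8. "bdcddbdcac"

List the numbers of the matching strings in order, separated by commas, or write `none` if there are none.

1 → match
2 → no match
3 → match
4 → no match
5 → match
6 → match
7 → no match
8 → no match

1, 3, 5, 6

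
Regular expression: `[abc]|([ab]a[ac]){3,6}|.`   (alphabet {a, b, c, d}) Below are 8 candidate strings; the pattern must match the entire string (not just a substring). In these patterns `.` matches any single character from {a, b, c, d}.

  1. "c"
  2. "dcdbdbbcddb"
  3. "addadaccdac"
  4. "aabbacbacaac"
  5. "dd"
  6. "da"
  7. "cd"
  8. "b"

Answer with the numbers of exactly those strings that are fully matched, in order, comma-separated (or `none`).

1, 8

1 → match
2 → no match
3 → no match
4 → no match
5 → no match
6 → no match
7 → no match
8 → match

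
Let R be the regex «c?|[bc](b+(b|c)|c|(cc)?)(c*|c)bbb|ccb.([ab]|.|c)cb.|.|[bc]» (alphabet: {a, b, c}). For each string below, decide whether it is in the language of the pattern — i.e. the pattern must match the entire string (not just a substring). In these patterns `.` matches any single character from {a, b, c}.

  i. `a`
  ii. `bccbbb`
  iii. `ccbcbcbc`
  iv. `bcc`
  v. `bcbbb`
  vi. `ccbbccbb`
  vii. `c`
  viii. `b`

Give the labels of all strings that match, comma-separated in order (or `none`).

i, ii, iii, v, vi, vii, viii

i → match
ii → match
iii → match
iv → no match
v → match
vi → match
vii → match
viii → match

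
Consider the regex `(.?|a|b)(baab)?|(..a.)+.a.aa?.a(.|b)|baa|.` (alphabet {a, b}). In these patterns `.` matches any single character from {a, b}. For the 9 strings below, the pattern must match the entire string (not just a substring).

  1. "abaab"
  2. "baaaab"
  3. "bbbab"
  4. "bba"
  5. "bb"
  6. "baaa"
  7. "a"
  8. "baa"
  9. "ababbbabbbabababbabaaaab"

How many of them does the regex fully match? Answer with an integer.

4

1 → match
2 → no match
3 → no match
4 → no match
5 → no match
6 → no match
7 → match
8 → match
9 → match
Total matched: 4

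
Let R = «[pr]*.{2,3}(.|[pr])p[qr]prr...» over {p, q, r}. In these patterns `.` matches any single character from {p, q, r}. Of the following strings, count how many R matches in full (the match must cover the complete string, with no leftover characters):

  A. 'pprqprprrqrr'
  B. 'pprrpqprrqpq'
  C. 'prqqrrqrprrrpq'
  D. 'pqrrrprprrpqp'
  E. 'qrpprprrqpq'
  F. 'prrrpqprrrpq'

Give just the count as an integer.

5

A. 'pprqprprrqrr' → match
B. 'pprrpqprrqpq' → match
C → no match
D → match
E. 'qrpprprrqpq' → match
F. 'prrrpqprrrpq' → match
Total matched: 5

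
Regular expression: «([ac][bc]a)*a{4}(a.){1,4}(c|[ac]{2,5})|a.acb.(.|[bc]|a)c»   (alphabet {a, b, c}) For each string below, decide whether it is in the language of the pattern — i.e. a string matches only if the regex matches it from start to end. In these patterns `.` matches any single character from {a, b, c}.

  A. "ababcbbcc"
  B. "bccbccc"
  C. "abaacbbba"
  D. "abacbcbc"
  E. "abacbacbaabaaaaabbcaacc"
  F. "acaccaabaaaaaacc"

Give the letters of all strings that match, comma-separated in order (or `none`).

D, F

A → no match
B → no match
C → no match
D → match
E → no match
F → match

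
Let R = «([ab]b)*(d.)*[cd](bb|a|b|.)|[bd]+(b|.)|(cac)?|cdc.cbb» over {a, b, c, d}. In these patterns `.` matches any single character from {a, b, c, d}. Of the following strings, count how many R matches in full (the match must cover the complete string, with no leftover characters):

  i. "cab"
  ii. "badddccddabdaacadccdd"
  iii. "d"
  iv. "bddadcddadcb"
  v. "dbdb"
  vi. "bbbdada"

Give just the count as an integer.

1

i. "cab" → no match
ii → no match
iii. "d" → no match
iv. "bddadcddadcb" → no match
v. "dbdb" → match
vi. "bbbdada" → no match
Total matched: 1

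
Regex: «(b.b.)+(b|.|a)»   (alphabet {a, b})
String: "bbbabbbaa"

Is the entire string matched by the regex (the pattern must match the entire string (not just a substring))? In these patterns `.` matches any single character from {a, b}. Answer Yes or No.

Yes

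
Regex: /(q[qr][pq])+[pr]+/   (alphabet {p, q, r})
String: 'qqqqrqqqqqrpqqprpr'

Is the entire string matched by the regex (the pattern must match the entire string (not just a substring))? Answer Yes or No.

Yes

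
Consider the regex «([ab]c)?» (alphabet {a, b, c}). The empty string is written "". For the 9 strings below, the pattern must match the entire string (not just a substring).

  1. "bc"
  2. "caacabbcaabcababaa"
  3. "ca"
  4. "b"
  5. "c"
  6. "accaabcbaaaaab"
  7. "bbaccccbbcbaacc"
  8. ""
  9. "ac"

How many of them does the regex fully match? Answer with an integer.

3

1 → match
2 → no match
3 → no match
4 → no match
5 → no match
6 → no match
7 → no match
8 → match
9 → match
Total matched: 3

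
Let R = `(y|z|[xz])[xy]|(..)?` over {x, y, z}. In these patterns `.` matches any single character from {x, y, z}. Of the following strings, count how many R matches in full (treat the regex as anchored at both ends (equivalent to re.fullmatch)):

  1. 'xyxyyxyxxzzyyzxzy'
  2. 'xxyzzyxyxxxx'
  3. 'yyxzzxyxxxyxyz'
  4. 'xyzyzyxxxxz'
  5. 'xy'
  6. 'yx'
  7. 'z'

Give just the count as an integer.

2

1 → no match
2 → no match
3 → no match
4 → no match
5 → match
6 → match
7 → no match
Total matched: 2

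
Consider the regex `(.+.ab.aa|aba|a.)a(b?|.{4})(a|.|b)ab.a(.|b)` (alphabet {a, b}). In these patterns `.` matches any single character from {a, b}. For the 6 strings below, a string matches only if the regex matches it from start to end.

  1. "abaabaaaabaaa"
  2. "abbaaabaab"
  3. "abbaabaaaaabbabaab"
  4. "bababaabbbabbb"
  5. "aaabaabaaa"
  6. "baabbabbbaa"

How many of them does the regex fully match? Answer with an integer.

2

1 → match
2 → no match
3 → no match
4 → no match
5 → match
6 → no match
Total matched: 2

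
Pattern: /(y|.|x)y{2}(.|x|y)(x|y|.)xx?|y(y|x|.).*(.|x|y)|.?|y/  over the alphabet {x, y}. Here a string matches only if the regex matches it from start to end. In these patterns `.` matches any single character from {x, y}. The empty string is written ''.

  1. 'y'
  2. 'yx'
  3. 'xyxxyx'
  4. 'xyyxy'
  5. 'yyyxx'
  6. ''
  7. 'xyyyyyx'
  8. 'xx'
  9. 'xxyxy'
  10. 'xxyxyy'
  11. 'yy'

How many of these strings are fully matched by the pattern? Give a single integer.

3

1 → match
2 → no match
3 → no match
4 → no match
5 → match
6 → match
7 → no match
8 → no match
9 → no match
10 → no match
11 → no match
Total matched: 3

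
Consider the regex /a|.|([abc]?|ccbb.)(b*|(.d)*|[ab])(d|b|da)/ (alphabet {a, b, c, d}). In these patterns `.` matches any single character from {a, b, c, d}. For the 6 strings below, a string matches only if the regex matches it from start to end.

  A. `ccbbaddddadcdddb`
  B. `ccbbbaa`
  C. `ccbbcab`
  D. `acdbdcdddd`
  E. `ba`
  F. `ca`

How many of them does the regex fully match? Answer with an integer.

3

A → match
B → no match
C → match
D → match
E → no match
F → no match
Total matched: 3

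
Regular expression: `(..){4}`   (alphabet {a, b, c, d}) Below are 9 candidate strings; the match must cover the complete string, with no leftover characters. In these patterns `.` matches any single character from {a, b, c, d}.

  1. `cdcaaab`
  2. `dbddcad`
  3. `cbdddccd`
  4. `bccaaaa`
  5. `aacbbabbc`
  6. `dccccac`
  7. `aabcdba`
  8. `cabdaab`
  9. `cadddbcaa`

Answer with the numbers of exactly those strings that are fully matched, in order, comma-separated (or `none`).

3

1 → no match
2 → no match
3 → match
4 → no match
5 → no match
6 → no match
7 → no match
8 → no match
9 → no match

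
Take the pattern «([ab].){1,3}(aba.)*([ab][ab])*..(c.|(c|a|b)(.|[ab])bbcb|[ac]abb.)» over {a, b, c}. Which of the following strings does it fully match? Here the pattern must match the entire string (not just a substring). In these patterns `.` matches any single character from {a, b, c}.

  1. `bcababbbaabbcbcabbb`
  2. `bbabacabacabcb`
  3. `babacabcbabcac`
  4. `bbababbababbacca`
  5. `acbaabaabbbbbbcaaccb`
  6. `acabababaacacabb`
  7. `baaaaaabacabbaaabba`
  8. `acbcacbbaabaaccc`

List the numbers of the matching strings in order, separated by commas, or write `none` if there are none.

1 → match
2 → match
3 → no match
4 → match
5 → no match
6 → no match
7 → match
8 → match

1, 2, 4, 7, 8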